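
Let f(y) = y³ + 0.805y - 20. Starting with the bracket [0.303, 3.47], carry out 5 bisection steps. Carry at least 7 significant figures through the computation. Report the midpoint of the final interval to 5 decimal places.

2.62877

f(0.303000) = -19.728267, f(3.470000) = 24.575273 (opposite signs)
step 1: m = 1.886500, f(m) = -11.767536 < 0 → root in [1.886500, 3.470000]
step 2: m = 2.678250, f(m) = 1.367140 > 0 → root in [1.886500, 2.678250]
step 3: m = 2.282375, f(m) = -6.273259 < 0 → root in [2.282375, 2.678250]
step 4: m = 2.480313, f(m) = -2.744590 < 0 → root in [2.480313, 2.678250]
step 5: m = 2.579281, f(m) = -0.764515 < 0 → root in [2.579281, 2.678250]
Midpoint of [2.579281, 2.678250] = 2.628766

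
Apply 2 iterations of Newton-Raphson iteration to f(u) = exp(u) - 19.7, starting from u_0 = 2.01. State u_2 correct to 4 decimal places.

Newton update: u ← u − f(u)/f'(u).
f'(u) = exp(u)
u_0 = 2.010000: f = -12.236683, f' = 7.463317 → u_1 = 2.010000 - (-12.236683)/(7.463317) = 3.649577
u_1 = 3.649577: f = 18.758391, f' = 38.458391 → u_2 = 3.649577 - (18.758391)/(38.458391) = 3.161819

3.1618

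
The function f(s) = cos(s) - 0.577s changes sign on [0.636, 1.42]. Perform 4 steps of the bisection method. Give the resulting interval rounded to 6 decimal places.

[0.930000, 0.979000]

f(0.636000) = 0.437506, f(1.420000) = -0.669115 (opposite signs)
step 1: m = 1.028000, f(m) = -0.076624 < 0 → root in [0.636000, 1.028000]
step 2: m = 0.832000, f(m) = 0.193335 > 0 → root in [0.832000, 1.028000]
step 3: m = 0.930000, f(m) = 0.061224 > 0 → root in [0.930000, 1.028000]
step 4: m = 0.979000, f(m) = -0.007030 < 0 → root in [0.930000, 0.979000]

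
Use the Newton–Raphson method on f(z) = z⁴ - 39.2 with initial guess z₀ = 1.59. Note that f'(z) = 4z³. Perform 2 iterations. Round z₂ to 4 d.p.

2.9277

z_0 = 1.590000: f = -32.808710, f' = 16.078716 → z_1 = 1.590000 - (-32.808710)/(16.078716) = 3.630506
z_1 = 3.630506: f = 134.527454, f' = 191.408549 → z_2 = 3.630506 - (134.527454)/(191.408549) = 2.927677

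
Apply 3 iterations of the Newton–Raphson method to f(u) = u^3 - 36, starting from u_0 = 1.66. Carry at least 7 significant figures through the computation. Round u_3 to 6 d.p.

f'(u) = 3u^2
u_0 = 1.660000: f = -31.425704, f' = 8.266800 → u_1 = 1.660000 - (-31.425704)/(8.266800) = 5.461435
u_1 = 5.461435: f = 126.899721, f' = 89.481821 → u_2 = 5.461435 - (126.899721)/(89.481821) = 4.043273
u_2 = 4.043273: f = 30.099661, f' = 49.044172 → u_3 = 4.043273 - (30.099661)/(49.044172) = 3.429548

3.429548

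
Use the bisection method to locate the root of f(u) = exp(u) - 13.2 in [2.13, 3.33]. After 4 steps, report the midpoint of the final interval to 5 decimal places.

2.61750

f(2.130000) = -4.785133, f(3.330000) = 14.738342 (opposite signs)
step 1: m = 2.730000, f(m) = 2.132887 > 0 → root in [2.130000, 2.730000]
step 2: m = 2.430000, f(m) = -1.841118 < 0 → root in [2.430000, 2.730000]
step 3: m = 2.580000, f(m) = -0.002862 < 0 → root in [2.580000, 2.730000]
step 4: m = 2.655000, f(m) = 1.024986 > 0 → root in [2.580000, 2.655000]
Midpoint of [2.580000, 2.655000] = 2.617500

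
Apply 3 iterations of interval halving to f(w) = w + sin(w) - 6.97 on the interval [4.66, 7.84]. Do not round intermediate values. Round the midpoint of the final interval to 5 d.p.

6.44875

f(4.660000) = -3.308628, f(7.840000) = 1.869902 (opposite signs)
step 1: m = 6.250000, f(m) = -0.753179 < 0 → root in [6.250000, 7.840000]
step 2: m = 7.045000, f(m) = 0.765236 > 0 → root in [6.250000, 7.045000]
step 3: m = 6.647500, f(m) = 0.033809 > 0 → root in [6.250000, 6.647500]
Midpoint of [6.250000, 6.647500] = 6.448750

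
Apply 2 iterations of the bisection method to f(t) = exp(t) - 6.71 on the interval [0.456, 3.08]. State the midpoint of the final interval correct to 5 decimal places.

f(0.456000) = -5.132250, f(3.080000) = 15.048402 (opposite signs)
step 1: m = 1.768000, f(m) = -0.850877 < 0 → root in [1.768000, 3.080000]
step 2: m = 2.424000, f(m) = 4.580933 > 0 → root in [1.768000, 2.424000]
Midpoint of [1.768000, 2.424000] = 2.096000

2.09600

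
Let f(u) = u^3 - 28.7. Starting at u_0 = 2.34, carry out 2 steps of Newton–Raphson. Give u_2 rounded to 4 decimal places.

3.0795

f'(u) = 3u^2
u_0 = 2.340000: f = -15.887096, f' = 16.426800 → u_1 = 2.340000 - (-15.887096)/(16.426800) = 3.307145
u_1 = 3.307145: f = 7.470930, f' = 32.811622 → u_2 = 3.307145 - (7.470930)/(32.811622) = 3.079453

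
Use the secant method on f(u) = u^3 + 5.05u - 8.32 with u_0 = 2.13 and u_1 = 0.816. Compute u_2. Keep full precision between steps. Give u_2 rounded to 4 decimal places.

1.1209

f(u_0) = 12.100097, f(u_1) = -3.655862
u_2 = 0.816000 - (-3.655862)·(0.816000 - 2.130000)/(-3.655862 - (12.100097)) = 1.120888; f(u_2) = -1.251244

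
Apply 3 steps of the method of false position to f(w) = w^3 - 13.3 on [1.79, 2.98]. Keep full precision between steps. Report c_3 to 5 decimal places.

f(1.790000) = -7.564661, f(2.980000) = 13.163592
step 1: c = 2.224284, f(c) = -2.295491 < 0 → new bracket [2.224284, 2.980000]
step 2: c = 2.336499, f(c) = -0.544523 < 0 → new bracket [2.336499, 2.980000]
step 3: c = 2.362060, f(c) = -0.121287 < 0 → new bracket [2.362060, 2.980000]

2.36206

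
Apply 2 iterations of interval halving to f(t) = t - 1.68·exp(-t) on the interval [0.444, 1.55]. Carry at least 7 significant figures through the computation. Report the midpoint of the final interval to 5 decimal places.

f(0.444000) = -0.633662, f(1.550000) = 1.193423 (opposite signs)
step 1: m = 0.997000, f(m) = 0.377106 > 0 → root in [0.444000, 0.997000]
step 2: m = 0.720500, f(m) = -0.096835 < 0 → root in [0.720500, 0.997000]
Midpoint of [0.720500, 0.997000] = 0.858750

0.85875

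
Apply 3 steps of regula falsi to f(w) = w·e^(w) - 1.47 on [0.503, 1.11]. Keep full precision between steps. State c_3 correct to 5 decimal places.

0.71273

f(0.503000) = -0.638202, f(1.110000) = 1.898138
step 1: c = 0.655735, f(c) = -0.206688 < 0 → new bracket [0.655735, 1.110000]
step 2: c = 0.700343, f(c) = -0.059200 < 0 → new bracket [0.700343, 1.110000]
step 3: c = 0.712733, f(c) = -0.016341 < 0 → new bracket [0.712733, 1.110000]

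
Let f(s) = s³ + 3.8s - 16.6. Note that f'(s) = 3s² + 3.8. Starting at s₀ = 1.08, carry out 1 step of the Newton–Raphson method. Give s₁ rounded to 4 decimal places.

2.6194

s_0 = 1.080000: f = -11.236288, f' = 7.299200 → s_1 = 1.080000 - (-11.236288)/(7.299200) = 2.619386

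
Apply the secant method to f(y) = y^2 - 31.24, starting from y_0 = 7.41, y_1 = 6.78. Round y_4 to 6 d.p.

5.589471

f(y_0) = 23.668100, f(y_1) = 14.728400
y_2 = 6.780000 - (14.728400)·(6.780000 - 7.410000)/(14.728400 - (23.668100)) = 5.742058; f(y_2) = 1.731228
y_3 = 5.742058 - (1.731228)·(5.742058 - 6.780000)/(1.731228 - (14.728400)) = 5.603804; f(y_3) = 0.162614
y_4 = 5.603804 - (0.162614)·(5.603804 - 5.742058)/(0.162614 - (1.731228)) = 5.589471; f(y_4) = 0.002187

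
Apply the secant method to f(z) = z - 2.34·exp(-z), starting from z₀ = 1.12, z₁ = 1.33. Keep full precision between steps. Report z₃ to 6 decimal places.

0.928140

f(z_0) = 0.356505, f(z_1) = 0.711123
z_2 = 1.330000 - (0.711123)·(1.330000 - 1.120000)/(0.711123 - (0.356505)) = 0.908882; f(z_2) = -0.034078
z_3 = 0.908882 - (-0.034078)·(0.908882 - 1.330000)/(-0.034078 - (0.711123)) = 0.928140; f(z_3) = 0.003165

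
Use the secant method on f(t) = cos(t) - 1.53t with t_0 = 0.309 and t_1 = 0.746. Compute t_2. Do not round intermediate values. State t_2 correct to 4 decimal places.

f(t_0) = 0.479868, f(t_1) = -0.406970
t_2 = 0.746000 - (-0.406970)·(0.746000 - 0.309000)/(-0.406970 - (0.479868)) = 0.545461; f(t_2) = 0.020334

0.5455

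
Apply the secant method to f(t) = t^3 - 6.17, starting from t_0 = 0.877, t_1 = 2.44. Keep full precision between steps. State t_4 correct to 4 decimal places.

f(t_0) = -5.495474, f(t_1) = 8.356784
t_2 = 2.440000 - (8.356784)·(2.440000 - 0.877000)/(8.356784 - (-5.495474)) = 1.497074; f(t_2) = -2.814712
t_3 = 1.497074 - (-2.814712)·(1.497074 - 2.440000)/(-2.814712 - (8.356784)) = 1.734649; f(t_3) = -0.950431
t_4 = 1.734649 - (-0.950431)·(1.734649 - 1.497074)/(-0.950431 - (-2.814712)) = 1.855767; f(t_4) = 0.221022

1.8558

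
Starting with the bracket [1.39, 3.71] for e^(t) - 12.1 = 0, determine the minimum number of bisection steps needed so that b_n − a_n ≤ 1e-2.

8

Initial width b − a = 3.71 − 1.39 = 2.320000.
After n steps the width is (b−a)/2^n; need (b−a)/2^n ≤ 1e-2.
So n ≥ log₂(2.320000/1e-2) = log₂(232.0000) ≈ 7.8580.
Hence n = 8.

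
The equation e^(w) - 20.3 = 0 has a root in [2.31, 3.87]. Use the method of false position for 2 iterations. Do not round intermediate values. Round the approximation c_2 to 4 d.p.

2.9041

f(2.310000) = -10.225575, f(3.870000) = 27.642386
step 1: c = 2.731250, f(c) = -4.947927 < 0 → new bracket [2.731250, 3.870000]
step 2: c = 2.904138, f(c) = -2.050499 < 0 → new bracket [2.904138, 3.870000]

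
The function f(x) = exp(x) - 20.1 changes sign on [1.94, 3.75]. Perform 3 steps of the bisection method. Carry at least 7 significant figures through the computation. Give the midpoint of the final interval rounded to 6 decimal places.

2.958125

f(1.940000) = -13.141249, f(3.750000) = 22.421082 (opposite signs)
step 1: m = 2.845000, f(m) = -2.898441 < 0 → root in [2.845000, 3.750000]
step 2: m = 3.297500, f(m) = 6.944942 > 0 → root in [2.845000, 3.297500]
step 3: m = 3.071250, f(m) = 1.468847 > 0 → root in [2.845000, 3.071250]
Midpoint of [2.845000, 3.071250] = 2.958125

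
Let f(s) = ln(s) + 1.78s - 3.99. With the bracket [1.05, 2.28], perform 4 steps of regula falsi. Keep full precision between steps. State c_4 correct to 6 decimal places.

1.885342

f(1.050000) = -2.072210, f(2.280000) = 0.892575
step 1: c = 1.909697, f(c) = 0.056206 > 0 → new bracket [1.050000, 1.909697]
step 2: c = 1.886995, f(c) = 0.003837 > 0 → new bracket [1.050000, 1.886995]
step 3: c = 1.885448, f(c) = 0.000263 > 0 → new bracket [1.050000, 1.885448]
step 4: c = 1.885342, f(c) = 0.000018 > 0 → new bracket [1.050000, 1.885342]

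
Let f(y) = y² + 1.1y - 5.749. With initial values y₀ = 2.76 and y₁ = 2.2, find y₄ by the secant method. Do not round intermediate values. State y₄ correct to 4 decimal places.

f(y_0) = 4.904600, f(y_1) = 1.511000
y_2 = 2.200000 - (1.511000)·(2.200000 - 2.760000)/(1.511000 - (4.904600)) = 1.950660; f(y_2) = 0.201801
y_3 = 1.950660 - (0.201801)·(1.950660 - 2.200000)/(0.201801 - (1.511000)) = 1.912227; f(y_3) = 0.011060
y_4 = 1.912227 - (0.011060)·(1.912227 - 1.950660)/(0.011060 - (0.201801)) = 1.909998; f(y_4) = 0.000091

1.9100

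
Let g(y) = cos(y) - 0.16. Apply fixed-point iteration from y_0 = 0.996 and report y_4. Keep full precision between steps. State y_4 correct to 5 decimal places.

0.68737

y_1 = g(0.996000) = 0.383664
y_2 = g(0.383664) = 0.767299
y_3 = g(0.767299) = 0.559788
y_4 = g(0.559788) = 0.687368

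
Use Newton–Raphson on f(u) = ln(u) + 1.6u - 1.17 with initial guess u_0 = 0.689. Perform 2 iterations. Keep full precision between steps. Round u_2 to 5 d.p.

0.84011

f'(u) = 1/u + 1.6
u_0 = 0.689000: f = -0.440114, f' = 3.051379 → u_1 = 0.689000 - (-0.440114)/(3.051379) = 0.833234
u_1 = 0.833234: f = -0.019265, f' = 2.800142 → u_2 = 0.833234 - (-0.019265)/(2.800142) = 0.840114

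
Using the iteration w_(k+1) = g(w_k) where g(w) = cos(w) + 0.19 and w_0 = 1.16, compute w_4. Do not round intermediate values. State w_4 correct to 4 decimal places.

w_1 = g(1.160000) = 0.589340
w_2 = g(0.589340) = 1.021308
w_3 = g(1.021308) = 0.712251
w_4 = g(0.712251) = 0.946893

0.9469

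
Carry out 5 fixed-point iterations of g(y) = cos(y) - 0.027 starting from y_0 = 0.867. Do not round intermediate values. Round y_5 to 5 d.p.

y_1 = g(0.867000) = 0.620117
y_2 = g(0.620117) = 0.786811
y_3 = g(0.786811) = 0.679107
y_4 = g(0.679107) = 0.751134
y_5 = g(0.751134) = 0.703916

0.70392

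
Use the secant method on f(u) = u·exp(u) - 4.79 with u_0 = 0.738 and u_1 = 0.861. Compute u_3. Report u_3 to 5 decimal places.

Secant update: u_(k+1) = u_k − f(u_k)·(u_k − u_(k-1))/(f(u_k) − f(u_(k-1))).
f(u_0) = -3.246290, f(u_1) = -2.753283
u_2 = 0.861000 - (-2.753283)·(0.861000 - 0.738000)/(-2.753283 - (-3.246290)) = 1.547915; f(u_2) = 2.487760
u_3 = 1.547915 - (2.487760)·(1.547915 - 0.861000)/(2.487760 - (-2.753283)) = 1.221858; f(u_3) = -0.643644

1.22186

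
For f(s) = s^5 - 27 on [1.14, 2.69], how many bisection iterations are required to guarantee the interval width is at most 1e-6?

Initial width b − a = 2.69 − 1.14 = 1.550000.
After n steps the width is (b−a)/2^n; need (b−a)/2^n ≤ 1e-6.
So n ≥ log₂(1.550000/1e-6) = log₂(1550000.0000) ≈ 20.5638.
Hence n = 21.

21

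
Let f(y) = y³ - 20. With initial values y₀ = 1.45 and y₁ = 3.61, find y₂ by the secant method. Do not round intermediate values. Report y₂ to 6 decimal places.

2.282210

Secant update: y_(k+1) = y_k − f(y_k)·(y_k − y_(k-1))/(f(y_k) − f(y_(k-1))).
f(y_0) = -16.951375, f(y_1) = 27.045881
y_2 = 3.610000 - (27.045881)·(3.610000 - 1.450000)/(27.045881 - (-16.951375)) = 2.282210; f(y_2) = -8.113144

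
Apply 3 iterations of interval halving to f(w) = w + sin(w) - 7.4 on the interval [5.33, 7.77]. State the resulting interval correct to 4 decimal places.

f(5.330000) = -2.885264, f(7.770000) = 1.366476 (opposite signs)
step 1: m = 6.550000, f(m) = -0.586340 < 0 → root in [6.550000, 7.770000]
step 2: m = 7.160000, f(m) = 0.528705 > 0 → root in [6.550000, 7.160000]
step 3: m = 6.855000, f(m) = -0.003841 < 0 → root in [6.855000, 7.160000]

[6.8550, 7.1600]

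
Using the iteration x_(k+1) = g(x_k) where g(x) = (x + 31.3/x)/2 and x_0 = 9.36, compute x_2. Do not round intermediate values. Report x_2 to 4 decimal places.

x_1 = g(9.360000) = 6.352009
x_2 = g(6.352009) = 5.639792

5.6398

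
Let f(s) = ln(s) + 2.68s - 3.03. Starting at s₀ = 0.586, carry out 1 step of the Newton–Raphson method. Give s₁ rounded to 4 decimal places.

f'(s) = 1/s + 2.68
s_0 = 0.586000: f = -1.993955, f' = 4.386485 → s_1 = 0.586000 - (-1.993955)/(4.386485) = 1.040568

1.0406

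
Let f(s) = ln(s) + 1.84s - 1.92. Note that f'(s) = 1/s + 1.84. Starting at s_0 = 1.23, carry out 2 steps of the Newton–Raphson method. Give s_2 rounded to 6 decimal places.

Newton update: s ← s − f(s)/f'(s).
s_0 = 1.230000: f = 0.550214, f' = 2.653008 → s_1 = 1.230000 - (0.550214)/(2.653008) = 1.022607
s_1 = 1.022607: f = -0.016047, f' = 2.817892 → s_2 = 1.022607 - (-0.016047)/(2.817892) = 1.028302

1.028302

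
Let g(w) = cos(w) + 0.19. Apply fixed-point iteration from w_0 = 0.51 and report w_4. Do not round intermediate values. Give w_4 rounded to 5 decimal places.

w_1 = g(0.510000) = 1.062745
w_2 = g(1.062745) = 0.676476
w_3 = g(0.676476) = 0.969784
w_4 = g(0.969784) = 0.755478

0.75548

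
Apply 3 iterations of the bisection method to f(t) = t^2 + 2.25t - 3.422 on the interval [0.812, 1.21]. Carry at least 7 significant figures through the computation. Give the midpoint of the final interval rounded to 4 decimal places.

f(0.812000) = -0.935656, f(1.210000) = 0.764600 (opposite signs)
step 1: m = 1.011000, f(m) = -0.125129 < 0 → root in [1.011000, 1.210000]
step 2: m = 1.110500, f(m) = 0.309835 > 0 → root in [1.011000, 1.110500]
step 3: m = 1.060750, f(m) = 0.089878 > 0 → root in [1.011000, 1.060750]
Midpoint of [1.011000, 1.060750] = 1.035875

1.0359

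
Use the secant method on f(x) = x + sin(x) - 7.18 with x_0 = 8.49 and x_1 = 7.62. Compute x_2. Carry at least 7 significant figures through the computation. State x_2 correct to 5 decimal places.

Secant update: x_(k+1) = x_k − f(x_k)·(x_k − x_(k-1))/(f(x_k) − f(x_(k-1))).
f(x_0) = 2.114467, f(x_1) = 1.412751
x_2 = 7.620000 - (1.412751)·(7.620000 - 8.490000)/(1.412751 - (2.114467)) = 5.868447; f(x_2) = -1.714504

5.86845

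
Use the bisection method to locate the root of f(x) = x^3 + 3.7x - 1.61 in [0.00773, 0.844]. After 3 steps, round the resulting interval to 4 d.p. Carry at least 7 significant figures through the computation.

[0.3213, 0.4259]

f(0.007730) = -1.581399, f(0.844000) = 2.114012 (opposite signs)
step 1: m = 0.425865, f(m) = 0.042936 > 0 → root in [0.007730, 0.425865]
step 2: m = 0.216798, f(m) = -0.797660 < 0 → root in [0.216798, 0.425865]
step 3: m = 0.321331, f(m) = -0.387896 < 0 → root in [0.321331, 0.425865]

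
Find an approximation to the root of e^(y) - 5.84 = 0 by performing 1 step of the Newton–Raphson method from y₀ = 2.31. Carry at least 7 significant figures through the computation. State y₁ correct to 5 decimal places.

f'(y) = e^(y)
y_0 = 2.310000: f = 4.234425, f' = 10.074425 → y_1 = 2.310000 - (4.234425)/(10.074425) = 1.889686

1.88969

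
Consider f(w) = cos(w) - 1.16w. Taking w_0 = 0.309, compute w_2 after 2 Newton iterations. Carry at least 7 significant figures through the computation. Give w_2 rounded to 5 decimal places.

0.67407

f'(w) = -sin(w) - 1.16
w_0 = 0.309000: f = 0.594198, f' = -1.464106 → w_1 = 0.309000 - (0.594198)/(-1.464106) = 0.714844
w_1 = 0.714844: f = -0.074023, f' = -1.815499 → w_2 = 0.714844 - (-0.074023)/(-1.815499) = 0.674071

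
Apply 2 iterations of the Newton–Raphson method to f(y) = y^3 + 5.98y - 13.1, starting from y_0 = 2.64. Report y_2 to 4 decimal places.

1.5867

Newton update: y ← y − f(y)/f'(y).
f'(y) = 3y^2 + 5.98
y_0 = 2.640000: f = 21.086944, f' = 26.888800 → y_1 = 2.640000 - (21.086944)/(26.888800) = 1.855772
y_1 = 1.855772: f = 4.388594, f' = 16.311672 → y_2 = 1.855772 - (4.388594)/(16.311672) = 1.586726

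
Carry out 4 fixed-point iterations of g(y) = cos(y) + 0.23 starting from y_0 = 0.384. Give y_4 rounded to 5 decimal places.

y_1 = g(0.384000) = 1.157174
y_2 = g(1.157174) = 0.631929
y_3 = g(0.631929) = 1.036889
y_4 = g(1.036889) = 0.738900

0.73890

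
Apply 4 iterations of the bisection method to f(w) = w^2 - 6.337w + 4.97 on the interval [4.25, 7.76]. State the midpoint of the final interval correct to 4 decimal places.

f(4.250000) = -3.899750, f(7.760000) = 16.012480 (opposite signs)
step 1: m = 6.005000, f(m) = 2.976340 > 0 → root in [4.250000, 6.005000]
step 2: m = 5.127500, f(m) = -1.231711 < 0 → root in [5.127500, 6.005000]
step 3: m = 5.566250, f(m) = 0.679813 > 0 → root in [5.127500, 5.566250]
step 4: m = 5.346875, f(m) = -0.324075 < 0 → root in [5.346875, 5.566250]
Midpoint of [5.346875, 5.566250] = 5.456563

5.4566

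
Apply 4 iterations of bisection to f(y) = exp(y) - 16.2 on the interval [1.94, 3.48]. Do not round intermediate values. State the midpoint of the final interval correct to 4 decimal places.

f(1.940000) = -9.241249, f(3.480000) = 16.259722 (opposite signs)
step 1: m = 2.710000, f(m) = -1.170724 < 0 → root in [2.710000, 3.480000]
step 2: m = 3.095000, f(m) = 5.887239 > 0 → root in [2.710000, 3.095000]
step 3: m = 2.902500, f(m) = 2.019638 > 0 → root in [2.710000, 2.902500]
step 4: m = 2.806250, f(m) = 0.347748 > 0 → root in [2.710000, 2.806250]
Midpoint of [2.710000, 2.806250] = 2.758125

2.7581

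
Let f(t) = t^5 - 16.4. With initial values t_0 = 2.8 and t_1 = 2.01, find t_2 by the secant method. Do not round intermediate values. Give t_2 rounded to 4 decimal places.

f(t_0) = 155.703680, f(t_1) = 16.408040
t_2 = 2.010000 - (16.408040)·(2.010000 - 2.800000)/(16.408040 - (155.703680)) = 1.916944; f(t_2) = 9.484911

1.9169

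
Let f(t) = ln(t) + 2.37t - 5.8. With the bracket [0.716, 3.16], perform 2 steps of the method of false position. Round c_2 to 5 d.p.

f(0.716000) = -4.437155, f(3.160000) = 2.839772
step 1: c = 2.206245, f(c) = 0.220094 > 0 → new bracket [0.716000, 2.206245]
step 2: c = 2.135819, f(c) = 0.020741 > 0 → new bracket [0.716000, 2.135819]

2.13582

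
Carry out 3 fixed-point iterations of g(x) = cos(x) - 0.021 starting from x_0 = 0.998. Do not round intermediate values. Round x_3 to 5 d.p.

x_1 = g(0.998000) = 0.520984
x_2 = g(0.520984) = 0.846330
x_3 = g(0.846330) = 0.641736

0.64174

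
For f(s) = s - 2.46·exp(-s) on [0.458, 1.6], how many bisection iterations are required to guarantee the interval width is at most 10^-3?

11

Initial width b − a = 1.6 − 0.458 = 1.142000.
After n steps the width is (b−a)/2^n; need (b−a)/2^n ≤ 10^-3.
So n ≥ log₂(1.142000/10^-3) = log₂(1142.0000) ≈ 10.1573.
Hence n = 11.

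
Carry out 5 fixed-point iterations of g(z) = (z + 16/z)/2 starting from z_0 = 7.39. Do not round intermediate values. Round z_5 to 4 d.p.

4.0000

z_1 = g(7.390000) = 4.777544
z_2 = g(4.777544) = 4.063273
z_3 = g(4.063273) = 4.000493
z_4 = g(4.000493) = 4.000000
z_5 = g(4.000000) = 4.000000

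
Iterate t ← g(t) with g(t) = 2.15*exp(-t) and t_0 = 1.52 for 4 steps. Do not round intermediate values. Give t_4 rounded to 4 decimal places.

1.2268

t_1 = g(1.520000) = 0.470231
t_2 = g(0.470231) = 1.343445
t_3 = g(1.343445) = 0.561032
t_4 = g(0.561032) = 1.226833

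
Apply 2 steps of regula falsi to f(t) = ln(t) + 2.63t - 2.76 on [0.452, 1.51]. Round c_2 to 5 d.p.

1.04076

f(0.452000) = -2.365313, f(1.510000) = 1.623410
step 1: c = 1.079394, f(c) = 0.155206 > 0 → new bracket [0.452000, 1.079394]
step 2: c = 1.040761, f(c) = 0.017154 > 0 → new bracket [0.452000, 1.040761]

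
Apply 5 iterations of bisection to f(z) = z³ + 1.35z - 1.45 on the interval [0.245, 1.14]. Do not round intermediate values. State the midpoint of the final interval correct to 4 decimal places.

0.7624

f(0.245000) = -1.104544, f(1.140000) = 1.570544 (opposite signs)
step 1: m = 0.692500, f(m) = -0.183032 < 0 → root in [0.692500, 1.140000]
step 2: m = 0.916250, f(m) = 0.556142 > 0 → root in [0.692500, 0.916250]
step 3: m = 0.804375, f(m) = 0.156352 > 0 → root in [0.692500, 0.804375]
step 4: m = 0.748437, f(m) = -0.020366 < 0 → root in [0.748437, 0.804375]
step 5: m = 0.776406, f(m) = 0.066171 > 0 → root in [0.748437, 0.776406]
Midpoint of [0.748437, 0.776406] = 0.762422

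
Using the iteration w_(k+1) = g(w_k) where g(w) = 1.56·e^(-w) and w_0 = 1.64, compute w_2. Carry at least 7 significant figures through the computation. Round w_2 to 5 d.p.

w_1 = g(1.640000) = 0.302609
w_2 = g(0.302609) = 1.152665

1.15267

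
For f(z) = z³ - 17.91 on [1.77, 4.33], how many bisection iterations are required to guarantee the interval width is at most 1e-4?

15

Initial width b − a = 4.33 − 1.77 = 2.560000.
After n steps the width is (b−a)/2^n; need (b−a)/2^n ≤ 1e-4.
So n ≥ log₂(2.560000/1e-4) = log₂(25600.0000) ≈ 14.6439.
Hence n = 15.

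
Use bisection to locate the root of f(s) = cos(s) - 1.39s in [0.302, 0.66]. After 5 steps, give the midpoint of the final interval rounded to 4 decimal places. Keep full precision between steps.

f(0.302000) = 0.534964, f(0.660000) = -0.127408 (opposite signs)
step 1: m = 0.481000, f(m) = 0.217943 > 0 → root in [0.481000, 0.660000]
step 2: m = 0.570500, f(m) = 0.048636 > 0 → root in [0.570500, 0.660000]
step 3: m = 0.615250, f(m) = -0.038568 < 0 → root in [0.570500, 0.615250]
step 4: m = 0.592875, f(m) = 0.005241 > 0 → root in [0.592875, 0.615250]
step 5: m = 0.604063, f(m) = -0.016612 < 0 → root in [0.592875, 0.604063]
Midpoint of [0.592875, 0.604063] = 0.598469

0.5985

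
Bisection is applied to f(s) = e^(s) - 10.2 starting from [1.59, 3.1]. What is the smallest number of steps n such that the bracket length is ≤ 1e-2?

Initial width b − a = 3.1 − 1.59 = 1.510000.
After n steps the width is (b−a)/2^n; need (b−a)/2^n ≤ 1e-2.
So n ≥ log₂(1.510000/1e-2) = log₂(151.0000) ≈ 7.2384.
Hence n = 8.

8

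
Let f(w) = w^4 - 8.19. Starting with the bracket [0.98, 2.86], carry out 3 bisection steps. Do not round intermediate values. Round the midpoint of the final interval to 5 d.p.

1.80250

f(0.980000) = -7.267632, f(2.860000) = 58.715856 (opposite signs)
step 1: m = 1.920000, f(m) = 5.399545 > 0 → root in [0.980000, 1.920000]
step 2: m = 1.450000, f(m) = -3.769494 < 0 → root in [1.450000, 1.920000]
step 3: m = 1.685000, f(m) = -0.128801 < 0 → root in [1.685000, 1.920000]
Midpoint of [1.685000, 1.920000] = 1.802500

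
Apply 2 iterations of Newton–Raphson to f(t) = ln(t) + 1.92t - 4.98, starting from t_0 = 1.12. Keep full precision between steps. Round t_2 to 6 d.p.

Newton update: t ← t − f(t)/f'(t).
f'(t) = 1/t + 1.92
t_0 = 1.120000: f = -2.716271, f' = 2.812857 → t_1 = 1.120000 - (-2.716271)/(2.812857) = 2.085663
t_1 = 2.085663: f = -0.240441, f' = 2.399464 → t_2 = 2.085663 - (-0.240441)/(2.399464) = 2.185869

2.185869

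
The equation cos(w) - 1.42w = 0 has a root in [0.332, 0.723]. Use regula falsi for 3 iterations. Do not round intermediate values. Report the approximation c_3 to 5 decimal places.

0.58652

f(0.332000) = 0.473952, f(0.723000) = -0.276836
step 1: c = 0.578828, f(c) = 0.015169 > 0 → new bracket [0.578828, 0.723000]
step 2: c = 0.586317, f(c) = 0.000414 > 0 → new bracket [0.586317, 0.723000]
step 3: c = 0.586521, f(c) = 0.000011 > 0 → new bracket [0.586521, 0.723000]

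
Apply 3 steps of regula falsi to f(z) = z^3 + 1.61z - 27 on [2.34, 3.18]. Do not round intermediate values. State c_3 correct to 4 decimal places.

2.8206

False-position update: c = (a·f(b) − b·f(a))/(f(b) − f(a)); replace the endpoint whose sign matches f(c).
f(2.340000) = -10.419696, f(3.180000) = 10.277232
step 1: c = 2.762891, f(c) = -1.461033 < 0 → new bracket [2.762891, 3.180000]
step 2: c = 2.814808, f(c) = -0.166042 < 0 → new bracket [2.814808, 3.180000]
step 3: c = 2.820614, f(c) = -0.018395 < 0 → new bracket [2.820614, 3.180000]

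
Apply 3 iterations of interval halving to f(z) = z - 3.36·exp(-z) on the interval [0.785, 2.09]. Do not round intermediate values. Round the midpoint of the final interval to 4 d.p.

f(0.785000) = -0.747562, f(2.090000) = 1.674411 (opposite signs)
step 1: m = 1.437500, f(m) = 0.639430 > 0 → root in [0.785000, 1.437500]
step 2: m = 1.111250, f(m) = 0.005315 > 0 → root in [0.785000, 1.111250]
step 3: m = 0.948125, f(m) = -0.353764 < 0 → root in [0.948125, 1.111250]
Midpoint of [0.948125, 1.111250] = 1.029688

1.0297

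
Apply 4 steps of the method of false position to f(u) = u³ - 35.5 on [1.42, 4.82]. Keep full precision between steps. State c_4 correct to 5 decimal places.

False-position update: c = (a·f(b) − b·f(a))/(f(b) − f(a)); replace the endpoint whose sign matches f(c).
f(1.420000) = -32.636712, f(4.820000) = 76.480168
step 1: c = 2.436935, f(c) = -21.027883 < 0 → new bracket [2.436935, 4.820000]
step 2: c = 2.950850, f(c) = -9.805429 < 0 → new bracket [2.950850, 4.820000]
step 3: c = 3.163259, f(c) = -3.847783 < 0 → new bracket [3.163259, 4.820000]
step 4: c = 3.242618, f(c) = -1.405257 < 0 → new bracket [3.242618, 4.820000]

3.24262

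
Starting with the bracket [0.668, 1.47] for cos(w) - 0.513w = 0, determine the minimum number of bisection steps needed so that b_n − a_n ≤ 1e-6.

20

Initial width b − a = 1.47 − 0.668 = 0.802000.
After n steps the width is (b−a)/2^n; need (b−a)/2^n ≤ 1e-6.
So n ≥ log₂(0.802000/1e-6) = log₂(802000.0000) ≈ 19.6132.
Hence n = 20.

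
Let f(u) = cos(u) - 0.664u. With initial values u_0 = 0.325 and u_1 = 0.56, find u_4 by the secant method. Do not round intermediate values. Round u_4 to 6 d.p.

0.916420

f(u_0) = 0.731851, f(u_1) = 0.475415
u_2 = 0.560000 - (0.475415)·(0.560000 - 0.325000)/(0.475415 - (0.731851)) = 0.995675; f(u_2) = -0.117191
u_3 = 0.995675 - (-0.117191)·(0.995675 - 0.560000)/(-0.117191 - (0.475415)) = 0.909518; f(u_3) = 0.010207
u_4 = 0.909518 - (0.010207)·(0.909518 - 0.995675)/(0.010207 - (-0.117191)) = 0.916420; f(u_4) = 0.000161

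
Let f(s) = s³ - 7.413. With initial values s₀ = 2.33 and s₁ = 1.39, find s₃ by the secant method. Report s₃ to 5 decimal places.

Secant update: s_(k+1) = s_k − f(s_k)·(s_k − s_(k-1))/(f(s_k) − f(s_(k-1))).
f(s_0) = 5.236337, f(s_1) = -4.727381
s_2 = 1.390000 - (-4.727381)·(1.390000 - 2.330000)/(-4.727381 - (5.236337)) = 1.835992; f(s_2) = -1.224116
s_3 = 1.835992 - (-1.224116)·(1.835992 - 1.390000)/(-1.224116 - (-4.727381)) = 1.991831; f(s_3) = 0.489374

1.99183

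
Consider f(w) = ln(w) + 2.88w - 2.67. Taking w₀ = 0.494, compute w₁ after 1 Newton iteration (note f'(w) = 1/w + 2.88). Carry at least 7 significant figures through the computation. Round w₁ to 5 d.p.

0.89212

Newton update: w ← w − f(w)/f'(w).
w_0 = 0.494000: f = -1.952500, f' = 4.904291 → w_1 = 0.494000 - (-1.952500)/(4.904291) = 0.892121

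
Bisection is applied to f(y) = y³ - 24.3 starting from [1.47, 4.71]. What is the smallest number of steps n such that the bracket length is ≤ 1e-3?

Initial width b − a = 4.71 − 1.47 = 3.240000.
After n steps the width is (b−a)/2^n; need (b−a)/2^n ≤ 1e-3.
So n ≥ log₂(3.240000/1e-3) = log₂(3240.0000) ≈ 11.6618.
Hence n = 12.

12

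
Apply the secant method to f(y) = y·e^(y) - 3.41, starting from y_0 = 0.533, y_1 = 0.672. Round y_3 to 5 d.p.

f(y_0) = -2.501748, f(y_1) = -2.094123
y_2 = 0.672000 - (-2.094123)·(0.672000 - 0.533000)/(-2.094123 - (-2.501748)) = 1.386095; f(y_2) = 2.133279
y_3 = 1.386095 - (2.133279)·(1.386095 - 0.672000)/(2.133279 - (-2.094123)) = 1.025741; f(y_3) = -0.549045

1.02574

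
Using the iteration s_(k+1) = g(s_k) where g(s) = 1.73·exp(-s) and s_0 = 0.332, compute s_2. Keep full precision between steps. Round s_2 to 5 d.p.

0.50001

s_1 = g(0.332000) = 1.241253
s_2 = g(1.241253) = 0.500008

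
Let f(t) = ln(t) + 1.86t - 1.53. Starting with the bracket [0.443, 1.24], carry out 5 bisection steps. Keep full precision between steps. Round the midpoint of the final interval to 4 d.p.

f(0.443000) = -1.520206, f(1.240000) = 0.991511 (opposite signs)
step 1: m = 0.841500, f(m) = -0.137379 < 0 → root in [0.841500, 1.240000]
step 2: m = 1.040750, f(m) = 0.445737 > 0 → root in [0.841500, 1.040750]
step 3: m = 0.941125, f(m) = 0.159813 > 0 → root in [0.841500, 0.941125]
step 4: m = 0.891312, f(m) = 0.012781 > 0 → root in [0.841500, 0.891312]
step 5: m = 0.866406, f(m) = -0.061886 < 0 → root in [0.866406, 0.891312]
Midpoint of [0.866406, 0.891312] = 0.878859

0.8789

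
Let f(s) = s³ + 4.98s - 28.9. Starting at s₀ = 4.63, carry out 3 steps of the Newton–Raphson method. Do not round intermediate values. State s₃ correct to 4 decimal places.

2.5399

Newton update: s ← s − f(s)/f'(s).
f'(s) = 3s² + 4.98
s_0 = 4.630000: f = 93.410247, f' = 69.290700 → s_1 = 4.630000 - (93.410247)/(69.290700) = 3.281908
s_1 = 3.281908: f = 22.793066, f' = 37.292758 → s_2 = 3.281908 - (22.793066)/(37.292758) = 2.670715
s_2 = 2.670715: f = 3.449621, f' = 26.378157 → s_3 = 2.670715 - (3.449621)/(26.378157) = 2.539939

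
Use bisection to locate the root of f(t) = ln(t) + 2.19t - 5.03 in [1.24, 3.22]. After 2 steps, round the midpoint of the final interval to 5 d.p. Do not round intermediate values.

f(1.240000) = -2.099289, f(3.220000) = 3.191181 (opposite signs)
step 1: m = 2.230000, f(m) = 0.655702 > 0 → root in [1.240000, 2.230000]
step 2: m = 1.735000, f(m) = -0.679343 < 0 → root in [1.735000, 2.230000]
Midpoint of [1.735000, 2.230000] = 1.982500

1.98250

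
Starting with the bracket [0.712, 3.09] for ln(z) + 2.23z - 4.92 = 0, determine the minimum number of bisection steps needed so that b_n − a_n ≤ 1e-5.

18

Initial width b − a = 3.09 − 0.712 = 2.378000.
After n steps the width is (b−a)/2^n; need (b−a)/2^n ≤ 1e-5.
So n ≥ log₂(2.378000/1e-5) = log₂(237800.0000) ≈ 17.8594.
Hence n = 18.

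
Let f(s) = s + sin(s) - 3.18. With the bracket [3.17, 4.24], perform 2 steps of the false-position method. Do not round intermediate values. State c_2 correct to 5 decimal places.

3.52215

f(3.170000) = -0.038404, f(4.240000) = 0.169516
step 1: c = 3.367633, f(c) = -0.036487 < 0 → new bracket [3.367633, 4.240000]
step 2: c = 3.522147, f(c) = -0.029288 < 0 → new bracket [3.522147, 4.240000]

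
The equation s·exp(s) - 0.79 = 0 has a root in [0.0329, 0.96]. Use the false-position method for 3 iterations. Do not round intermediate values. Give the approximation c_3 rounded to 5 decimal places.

0.46594

f(0.032900) = -0.756000, f(0.960000) = 1.717229
step 1: c = 0.316290, f(c) = -0.356042 < 0 → new bracket [0.316290, 0.960000]
step 2: c = 0.426834, f(c) = -0.135921 < 0 → new bracket [0.426834, 0.960000]
step 3: c = 0.465939, f(c) = -0.047521 < 0 → new bracket [0.465939, 0.960000]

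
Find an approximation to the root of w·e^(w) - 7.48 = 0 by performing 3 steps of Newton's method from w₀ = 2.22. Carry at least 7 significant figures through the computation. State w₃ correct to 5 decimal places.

f'(w) = (w + 1)·e^(w)
w_0 = 2.220000: f = 12.960275, f' = 29.647605 → w_1 = 2.220000 - (12.960275)/(29.647605) = 1.782856
w_1 = 1.782856: f = 3.122316, f' = 16.549132 → w_2 = 1.782856 - (3.122316)/(16.549132) = 1.594186
w_2 = 1.594186: f = 0.370286, f' = 12.774608 → w_3 = 1.594186 - (0.370286)/(12.774608) = 1.565200

1.56520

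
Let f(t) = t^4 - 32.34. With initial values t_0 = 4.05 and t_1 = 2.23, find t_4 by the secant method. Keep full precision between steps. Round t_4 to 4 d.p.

f(t_0) = 236.702006, f(t_1) = -7.610266
t_2 = 2.230000 - (-7.610266)·(2.230000 - 4.050000)/(-7.610266 - (236.702006)) = 2.286693; f(t_2) = -4.997948
t_3 = 2.286693 - (-4.997948)·(2.286693 - 2.230000)/(-4.997948 - (-7.610266)) = 2.395158; f(t_3) = 0.570670
t_4 = 2.395158 - (0.570670)·(2.395158 - 2.286693)/(0.570670 - (-4.997948)) = 2.384043; f(t_4) = -0.036021

2.3840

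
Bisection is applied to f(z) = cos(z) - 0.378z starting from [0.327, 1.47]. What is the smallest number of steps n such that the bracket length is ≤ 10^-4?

Initial width b − a = 1.47 − 0.327 = 1.143000.
After n steps the width is (b−a)/2^n; need (b−a)/2^n ≤ 10^-4.
So n ≥ log₂(1.143000/10^-4) = log₂(11430.0000) ≈ 13.4805.
Hence n = 14.

14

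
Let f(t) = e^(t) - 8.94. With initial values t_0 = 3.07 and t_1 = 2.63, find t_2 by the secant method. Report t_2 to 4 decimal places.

2.3469

f(t_0) = 12.601903, f(t_1) = 4.933770
t_2 = 2.630000 - (4.933770)·(2.630000 - 3.070000)/(4.933770 - (12.601903)) = 2.346899; f(t_2) = 1.513101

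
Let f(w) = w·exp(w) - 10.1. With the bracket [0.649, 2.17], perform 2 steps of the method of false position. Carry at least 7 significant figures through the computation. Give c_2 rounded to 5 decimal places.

f(0.649000) = -8.858057, f(2.170000) = 8.905476
step 1: c = 1.407470, f(c) = -4.349634 < 0 → new bracket [1.407470, 2.170000]
step 2: c = 1.657692, f(c) = -1.401776 < 0 → new bracket [1.657692, 2.170000]

1.65769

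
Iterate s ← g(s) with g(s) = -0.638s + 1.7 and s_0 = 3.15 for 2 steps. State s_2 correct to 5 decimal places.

1.89759

s_1 = g(3.150000) = -0.309700
s_2 = g(-0.309700) = 1.897589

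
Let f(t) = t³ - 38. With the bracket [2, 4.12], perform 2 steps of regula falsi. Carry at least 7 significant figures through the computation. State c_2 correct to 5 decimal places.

False-position update: c = (a·f(b) − b·f(a))/(f(b) − f(a)); replace the endpoint whose sign matches f(c).
f(2.000000) = -30.000000, f(4.120000) = 31.934528
step 1: c = 3.026891, f(c) = -10.267420 < 0 → new bracket [3.026891, 4.120000]
step 2: c = 3.292836, f(c) = -2.296535 < 0 → new bracket [3.292836, 4.120000]

3.29284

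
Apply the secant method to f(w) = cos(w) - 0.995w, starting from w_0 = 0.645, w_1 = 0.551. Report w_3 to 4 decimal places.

f(w_0) = 0.157325, f(w_1) = 0.303756
w_2 = 0.551000 - (0.303756)·(0.551000 - 0.645000)/(0.303756 - (0.157325)) = 0.745993; f(w_2) = -0.007848
w_3 = 0.745993 - (-0.007848)·(0.745993 - 0.551000)/(-0.007848 - (0.303756)) = 0.741082; f(w_3) = 0.000363

0.7411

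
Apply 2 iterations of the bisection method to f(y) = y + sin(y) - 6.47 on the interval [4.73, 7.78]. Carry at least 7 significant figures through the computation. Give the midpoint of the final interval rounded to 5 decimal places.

f(4.730000) = -2.739845, f(7.780000) = 2.307265 (opposite signs)
step 1: m = 6.255000, f(m) = -0.243182 < 0 → root in [6.255000, 7.780000]
step 2: m = 7.017500, f(m) = 1.217579 > 0 → root in [6.255000, 7.017500]
Midpoint of [6.255000, 7.017500] = 6.636250

6.63625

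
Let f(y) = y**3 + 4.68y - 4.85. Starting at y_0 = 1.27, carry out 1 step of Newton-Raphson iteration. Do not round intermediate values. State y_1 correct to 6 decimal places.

0.939915

Newton update: y ← y − f(y)/f'(y).
f'(y) = 3y**2 + 4.68
y_0 = 1.270000: f = 3.141983, f' = 9.518700 → y_1 = 1.270000 - (3.141983)/(9.518700) = 0.939915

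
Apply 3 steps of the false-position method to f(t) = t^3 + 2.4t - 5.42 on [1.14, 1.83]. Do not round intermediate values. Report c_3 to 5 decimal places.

f(1.140000) = -1.202456, f(1.830000) = 5.100487
step 1: c = 1.271636, f(c) = -0.311764 < 0 → new bracket [1.271636, 1.830000]
step 2: c = 1.303800, f(c) = -0.074560 < 0 → new bracket [1.303800, 1.830000]
step 3: c = 1.311381, f(c) = -0.017478 < 0 → new bracket [1.311381, 1.830000]

1.31138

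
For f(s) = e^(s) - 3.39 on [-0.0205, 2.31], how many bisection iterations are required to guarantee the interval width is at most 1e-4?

15

Initial width b − a = 2.31 − -0.0205 = 2.330500.
After n steps the width is (b−a)/2^n; need (b−a)/2^n ≤ 1e-4.
So n ≥ log₂(2.330500/1e-4) = log₂(23305.0000) ≈ 14.5084.
Hence n = 15.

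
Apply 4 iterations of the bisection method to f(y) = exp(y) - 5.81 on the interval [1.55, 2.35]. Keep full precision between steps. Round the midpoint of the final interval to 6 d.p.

f(1.550000) = -1.098530, f(2.350000) = 4.675570 (opposite signs)
step 1: m = 1.950000, f(m) = 1.218688 > 0 → root in [1.550000, 1.950000]
step 2: m = 1.750000, f(m) = -0.055397 < 0 → root in [1.750000, 1.950000]
step 3: m = 1.850000, f(m) = 0.549820 > 0 → root in [1.750000, 1.850000]
step 4: m = 1.800000, f(m) = 0.239647 > 0 → root in [1.750000, 1.800000]
Midpoint of [1.750000, 1.800000] = 1.775000

1.775000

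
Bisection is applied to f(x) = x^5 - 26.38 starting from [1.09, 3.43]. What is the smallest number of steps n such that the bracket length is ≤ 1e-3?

12

Initial width b − a = 3.43 − 1.09 = 2.340000.
After n steps the width is (b−a)/2^n; need (b−a)/2^n ≤ 1e-3.
So n ≥ log₂(2.340000/1e-3) = log₂(2340.0000) ≈ 11.1923.
Hence n = 12.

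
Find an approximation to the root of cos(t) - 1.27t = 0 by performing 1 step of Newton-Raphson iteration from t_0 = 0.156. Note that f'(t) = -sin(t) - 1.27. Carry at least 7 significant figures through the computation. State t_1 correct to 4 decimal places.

0.7101

t_0 = 0.156000: f = 0.789737, f' = -1.425368 → t_1 = 0.156000 - (0.789737)/(-1.425368) = 0.710058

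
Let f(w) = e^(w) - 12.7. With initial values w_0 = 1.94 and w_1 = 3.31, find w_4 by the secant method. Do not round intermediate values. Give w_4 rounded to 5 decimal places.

2.55008

f(w_0) = -5.741249, f(w_1) = 14.685125
w_2 = 3.310000 - (14.685125)·(3.310000 - 1.940000)/(14.685125 - (-5.741249)) = 2.325066; f(w_2) = -2.472641
w_3 = 2.325066 - (-2.472641)·(2.325066 - 3.310000)/(-2.472641 - (14.685125)) = 2.467007; f(w_3) = -0.912882
w_4 = 2.467007 - (-0.912882)·(2.467007 - 2.325066)/(-0.912882 - (-2.472641)) = 2.550081; f(w_4) = 0.108143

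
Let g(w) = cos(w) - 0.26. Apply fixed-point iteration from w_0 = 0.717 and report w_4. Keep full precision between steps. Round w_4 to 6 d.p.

0.590658

w_1 = g(0.717000) = 0.493780
w_2 = g(0.493780) = 0.620547
w_3 = g(0.620547) = 0.553560
w_4 = g(0.553560) = 0.590658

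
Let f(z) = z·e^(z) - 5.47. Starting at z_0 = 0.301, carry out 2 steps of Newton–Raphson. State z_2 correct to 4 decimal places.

2.4748

f'(z) = (z + 1)·e^(z)
z_0 = 0.301000: f = -5.063286, f' = 1.757923 → z_1 = 0.301000 - (-5.063286)/(1.757923) = 3.181266
z_1 = 3.181266: f = 71.125978, f' = 100.673182 → z_2 = 3.181266 - (71.125978)/(100.673182) = 2.474762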